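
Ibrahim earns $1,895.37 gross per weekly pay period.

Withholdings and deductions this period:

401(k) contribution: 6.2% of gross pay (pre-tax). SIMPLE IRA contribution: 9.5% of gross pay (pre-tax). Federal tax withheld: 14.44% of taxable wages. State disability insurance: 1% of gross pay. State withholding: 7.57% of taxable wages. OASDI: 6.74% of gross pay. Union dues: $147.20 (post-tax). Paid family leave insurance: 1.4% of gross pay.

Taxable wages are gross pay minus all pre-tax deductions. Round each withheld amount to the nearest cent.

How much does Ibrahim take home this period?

$925.69

401(k) contribution: $1,895.37 × 0.062 = $117.51
SIMPLE IRA contribution: $1,895.37 × 0.095 = $180.06
Pre-tax total = $117.51 + $180.06 = $297.57
Taxable wages = $1,895.37 − $297.57 = $1,597.80
State withholding: $1,597.80 × 0.0757 = $120.95
Federal tax withheld: $1,597.80 × 0.1444 = $230.72
OASDI: $1,895.37 × 0.0674 = $127.75
Paid family leave insurance: $1,895.37 × 0.014 = $26.54
State disability insurance: $1,895.37 × 0.01 = $18.95
Union dues: $147.20
Total deductions = $117.51 + $180.06 + $120.95 + $230.72 + $127.75 + $26.54 + $18.95 + $147.20 = $969.68
Net pay = $1,895.37 − $969.68 = $925.69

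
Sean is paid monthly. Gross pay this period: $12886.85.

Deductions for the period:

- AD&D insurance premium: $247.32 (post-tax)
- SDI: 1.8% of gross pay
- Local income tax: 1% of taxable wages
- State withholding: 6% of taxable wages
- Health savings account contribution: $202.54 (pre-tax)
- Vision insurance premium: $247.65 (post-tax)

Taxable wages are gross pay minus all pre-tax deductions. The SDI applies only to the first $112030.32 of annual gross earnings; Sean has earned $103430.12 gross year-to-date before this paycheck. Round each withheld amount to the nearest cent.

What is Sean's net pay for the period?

Health savings account contribution: $202.54
Taxable wages = $12886.85 − $202.54 = $12684.31
State withholding: $12684.31 × 0.06 = $761.06
Local income tax: $12684.31 × 0.01 = $126.84
SDI: only $112030.32 − $103430.12 = $8600.20 of this check is subject → $8600.20 × 0.018 = $154.80
AD&D insurance premium: $247.32
Vision insurance premium: $247.65
Total deductions = $202.54 + $761.06 + $126.84 + $154.80 + $247.32 + $247.65 = $1740.21
Net pay = $12886.85 − $1740.21 = $11146.64

$11146.64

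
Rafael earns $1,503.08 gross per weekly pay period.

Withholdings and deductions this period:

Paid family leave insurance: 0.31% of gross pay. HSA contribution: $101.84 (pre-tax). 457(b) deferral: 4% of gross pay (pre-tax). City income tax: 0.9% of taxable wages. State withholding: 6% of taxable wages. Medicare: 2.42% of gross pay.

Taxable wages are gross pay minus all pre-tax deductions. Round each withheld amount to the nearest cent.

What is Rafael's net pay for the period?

$1,207.55

HSA contribution: $101.84
457(b) deferral: $1,503.08 × 0.04 = $60.12
Pre-tax total = $101.84 + $60.12 = $161.96
Taxable wages = $1,503.08 − $161.96 = $1,341.12
City income tax: $1,341.12 × 0.009 = $12.07
State withholding: $1,341.12 × 0.06 = $80.47
Paid family leave insurance: $1,503.08 × 0.0031 = $4.66
Medicare: $1,503.08 × 0.0242 = $36.37
Total deductions = $101.84 + $60.12 + $12.07 + $80.47 + $4.66 + $36.37 = $295.53
Net pay = $1,503.08 − $295.53 = $1,207.55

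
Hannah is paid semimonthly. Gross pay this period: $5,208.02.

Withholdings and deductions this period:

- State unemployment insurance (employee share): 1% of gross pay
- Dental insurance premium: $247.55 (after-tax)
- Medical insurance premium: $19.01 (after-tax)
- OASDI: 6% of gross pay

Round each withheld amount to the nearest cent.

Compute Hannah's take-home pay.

$4,576.90

State unemployment insurance (employee share): $5,208.02 × 0.01 = $52.08
OASDI: $5,208.02 × 0.06 = $312.48
Dental insurance premium: $247.55
Medical insurance premium: $19.01
Total deductions = $52.08 + $312.48 + $247.55 + $19.01 = $631.12
Net pay = $5,208.02 − $631.12 = $4,576.90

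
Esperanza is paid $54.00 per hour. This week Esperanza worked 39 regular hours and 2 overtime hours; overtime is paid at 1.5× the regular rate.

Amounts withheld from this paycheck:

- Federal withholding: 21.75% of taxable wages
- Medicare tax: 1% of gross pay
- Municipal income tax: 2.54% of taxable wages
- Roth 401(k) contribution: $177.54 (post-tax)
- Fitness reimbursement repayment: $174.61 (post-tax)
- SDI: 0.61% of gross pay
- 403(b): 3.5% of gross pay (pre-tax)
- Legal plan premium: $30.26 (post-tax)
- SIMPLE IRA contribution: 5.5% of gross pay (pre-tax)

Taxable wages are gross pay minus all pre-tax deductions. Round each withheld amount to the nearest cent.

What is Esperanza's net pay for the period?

$1,143.65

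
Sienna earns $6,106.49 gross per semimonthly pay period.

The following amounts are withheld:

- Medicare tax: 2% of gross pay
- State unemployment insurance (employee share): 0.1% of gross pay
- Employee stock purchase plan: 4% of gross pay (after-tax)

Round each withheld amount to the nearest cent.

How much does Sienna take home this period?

State unemployment insurance (employee share): $6,106.49 × 0.001 = $6.11
Medicare tax: $6,106.49 × 0.02 = $122.13
Employee stock purchase plan: $6,106.49 × 0.04 = $244.26
Total deductions = $6.11 + $122.13 + $244.26 = $372.50
Net pay = $6,106.49 − $372.50 = $5,733.99

$5,733.99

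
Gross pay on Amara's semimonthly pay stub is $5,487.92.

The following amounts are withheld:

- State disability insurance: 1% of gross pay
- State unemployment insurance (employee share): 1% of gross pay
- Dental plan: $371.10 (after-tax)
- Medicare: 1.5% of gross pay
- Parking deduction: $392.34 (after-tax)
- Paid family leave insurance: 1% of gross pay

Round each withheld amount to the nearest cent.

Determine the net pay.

$4,477.52

State unemployment insurance (employee share): $5,487.92 × 0.01 = $54.88
Medicare: $5,487.92 × 0.015 = $82.32
Paid family leave insurance: $5,487.92 × 0.01 = $54.88
State disability insurance: $5,487.92 × 0.01 = $54.88
Parking deduction: $392.34
Dental plan: $371.10
Total deductions = $54.88 + $82.32 + $54.88 + $54.88 + $392.34 + $371.10 = $1,010.40
Net pay = $5,487.92 − $1,010.40 = $4,477.52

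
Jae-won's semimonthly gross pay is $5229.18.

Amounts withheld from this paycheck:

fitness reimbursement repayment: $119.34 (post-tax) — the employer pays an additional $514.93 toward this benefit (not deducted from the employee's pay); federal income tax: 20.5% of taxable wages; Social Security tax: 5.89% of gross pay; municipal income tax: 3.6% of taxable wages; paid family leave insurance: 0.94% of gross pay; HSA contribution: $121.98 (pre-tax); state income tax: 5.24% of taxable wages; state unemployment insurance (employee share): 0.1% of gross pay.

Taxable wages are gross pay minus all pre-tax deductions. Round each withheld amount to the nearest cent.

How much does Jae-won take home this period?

HSA contribution: $121.98
Taxable wages = $5229.18 − $121.98 = $5107.20
Municipal income tax: $5107.20 × 0.036 = $183.86
State income tax: $5107.20 × 0.0524 = $267.62
Federal income tax: $5107.20 × 0.205 = $1046.98
Paid family leave insurance: $5229.18 × 0.0094 = $49.15
Social Security tax: $5229.18 × 0.0589 = $308.00
State unemployment insurance (employee share): $5229.18 × 0.001 = $5.23
Fitness reimbursement repayment: $119.34
(Employer's $514.93 toward fitness reimbursement repayment is not withheld from the employee.)
Total deductions = $121.98 + $183.86 + $267.62 + $1046.98 + $49.15 + $308.00 + $5.23 + $119.34 = $2102.16
Net pay = $5229.18 − $2102.16 = $3127.02

$3127.02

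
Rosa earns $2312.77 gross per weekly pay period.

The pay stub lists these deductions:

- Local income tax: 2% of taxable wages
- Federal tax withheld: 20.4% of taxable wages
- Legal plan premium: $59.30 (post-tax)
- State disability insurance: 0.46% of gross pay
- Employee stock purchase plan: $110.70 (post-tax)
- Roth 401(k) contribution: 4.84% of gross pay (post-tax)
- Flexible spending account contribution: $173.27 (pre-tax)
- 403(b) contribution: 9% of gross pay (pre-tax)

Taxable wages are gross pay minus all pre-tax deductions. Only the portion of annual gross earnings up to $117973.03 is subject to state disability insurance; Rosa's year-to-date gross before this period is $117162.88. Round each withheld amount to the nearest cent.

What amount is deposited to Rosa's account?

$1213.05

Flexible spending account contribution: $173.27
403(b) contribution: $2312.77 × 0.09 = $208.15
Pre-tax total = $173.27 + $208.15 = $381.42
Taxable wages = $2312.77 − $381.42 = $1931.35
Federal tax withheld: $1931.35 × 0.204 = $394.00
Local income tax: $1931.35 × 0.02 = $38.63
State disability insurance: only $117973.03 − $117162.88 = $810.15 of this check is subject → $810.15 × 0.0046 = $3.73
Employee stock purchase plan: $110.70
Roth 401(k) contribution: $2312.77 × 0.0484 = $111.94
Legal plan premium: $59.30
Total deductions = $173.27 + $208.15 + $394.00 + $38.63 + $3.73 + $110.70 + $111.94 + $59.30 = $1099.72
Net pay = $2312.77 − $1099.72 = $1213.05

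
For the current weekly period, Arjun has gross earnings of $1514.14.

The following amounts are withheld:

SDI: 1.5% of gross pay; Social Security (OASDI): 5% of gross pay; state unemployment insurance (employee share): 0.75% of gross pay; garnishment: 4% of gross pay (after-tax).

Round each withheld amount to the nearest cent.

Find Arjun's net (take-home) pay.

$1343.79

Social Security (OASDI): $1514.14 × 0.05 = $75.71
State unemployment insurance (employee share): $1514.14 × 0.0075 = $11.36
SDI: $1514.14 × 0.015 = $22.71
Garnishment: $1514.14 × 0.04 = $60.57
Total deductions = $75.71 + $11.36 + $22.71 + $60.57 = $170.35
Net pay = $1514.14 − $170.35 = $1343.79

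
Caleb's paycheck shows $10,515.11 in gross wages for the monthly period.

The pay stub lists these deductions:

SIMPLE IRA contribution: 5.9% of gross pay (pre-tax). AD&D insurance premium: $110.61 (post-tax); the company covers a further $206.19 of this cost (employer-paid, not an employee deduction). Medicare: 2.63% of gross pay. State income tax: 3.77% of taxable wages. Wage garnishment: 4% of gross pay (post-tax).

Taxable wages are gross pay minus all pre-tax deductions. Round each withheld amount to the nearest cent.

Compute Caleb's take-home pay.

$8,713.93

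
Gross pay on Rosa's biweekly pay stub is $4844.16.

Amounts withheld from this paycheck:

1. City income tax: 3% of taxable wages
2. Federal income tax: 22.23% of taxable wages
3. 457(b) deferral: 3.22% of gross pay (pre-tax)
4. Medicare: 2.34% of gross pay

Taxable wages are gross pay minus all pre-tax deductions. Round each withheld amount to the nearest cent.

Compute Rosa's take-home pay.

$3392.00

457(b) deferral: $4844.16 × 0.0322 = $155.98
Taxable wages = $4844.16 − $155.98 = $4688.18
Federal income tax: $4688.18 × 0.2223 = $1042.18
City income tax: $4688.18 × 0.03 = $140.65
Medicare: $4844.16 × 0.0234 = $113.35
Total deductions = $155.98 + $1042.18 + $140.65 + $113.35 = $1452.16
Net pay = $4844.16 − $1452.16 = $3392.00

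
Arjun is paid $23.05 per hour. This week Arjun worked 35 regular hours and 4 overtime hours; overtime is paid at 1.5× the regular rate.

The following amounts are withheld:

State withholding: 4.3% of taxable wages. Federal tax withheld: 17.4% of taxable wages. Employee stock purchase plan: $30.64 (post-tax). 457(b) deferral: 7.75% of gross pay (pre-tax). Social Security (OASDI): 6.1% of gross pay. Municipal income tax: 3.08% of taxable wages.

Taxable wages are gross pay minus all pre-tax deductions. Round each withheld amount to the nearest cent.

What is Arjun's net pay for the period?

Regular pay: 35 × $23.05 = $806.75
Overtime pay: 4 × $23.05 × 1.5 = $138.30
Gross pay = $806.75 + $138.30 = $945.05
457(b) deferral: $945.05 × 0.0775 = $73.24
Taxable wages = $945.05 − $73.24 = $871.81
Municipal income tax: $871.81 × 0.0308 = $26.85
State withholding: $871.81 × 0.043 = $37.49
Federal tax withheld: $871.81 × 0.174 = $151.69
Social Security (OASDI): $945.05 × 0.061 = $57.65
Employee stock purchase plan: $30.64
Total deductions = $73.24 + $26.85 + $37.49 + $151.69 + $57.65 + $30.64 = $377.56
Net pay = $945.05 − $377.56 = $567.49

$567.49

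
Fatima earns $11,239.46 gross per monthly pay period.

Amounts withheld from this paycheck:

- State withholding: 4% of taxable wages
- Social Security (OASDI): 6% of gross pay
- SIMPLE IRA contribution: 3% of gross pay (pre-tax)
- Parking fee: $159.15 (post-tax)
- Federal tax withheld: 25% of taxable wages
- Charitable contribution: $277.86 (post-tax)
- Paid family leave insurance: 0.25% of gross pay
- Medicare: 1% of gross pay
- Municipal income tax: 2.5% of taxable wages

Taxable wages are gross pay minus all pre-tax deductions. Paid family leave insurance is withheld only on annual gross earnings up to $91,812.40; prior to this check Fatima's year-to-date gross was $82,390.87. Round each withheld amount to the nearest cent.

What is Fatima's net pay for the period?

$6,220.74

SIMPLE IRA contribution: $11,239.46 × 0.03 = $337.18
Taxable wages = $11,239.46 − $337.18 = $10,902.28
State withholding: $10,902.28 × 0.04 = $436.09
Federal tax withheld: $10,902.28 × 0.25 = $2,725.57
Municipal income tax: $10,902.28 × 0.025 = $272.56
Medicare: $11,239.46 × 0.01 = $112.39
Social Security (OASDI): $11,239.46 × 0.06 = $674.37
Paid family leave insurance: only $91,812.40 − $82,390.87 = $9,421.53 of this check is subject → $9,421.53 × 0.0025 = $23.55
Charitable contribution: $277.86
Parking fee: $159.15
Total deductions = $337.18 + $436.09 + $2,725.57 + $272.56 + $112.39 + $674.37 + $23.55 + $277.86 + $159.15 = $5,018.72
Net pay = $11,239.46 − $5,018.72 = $6,220.74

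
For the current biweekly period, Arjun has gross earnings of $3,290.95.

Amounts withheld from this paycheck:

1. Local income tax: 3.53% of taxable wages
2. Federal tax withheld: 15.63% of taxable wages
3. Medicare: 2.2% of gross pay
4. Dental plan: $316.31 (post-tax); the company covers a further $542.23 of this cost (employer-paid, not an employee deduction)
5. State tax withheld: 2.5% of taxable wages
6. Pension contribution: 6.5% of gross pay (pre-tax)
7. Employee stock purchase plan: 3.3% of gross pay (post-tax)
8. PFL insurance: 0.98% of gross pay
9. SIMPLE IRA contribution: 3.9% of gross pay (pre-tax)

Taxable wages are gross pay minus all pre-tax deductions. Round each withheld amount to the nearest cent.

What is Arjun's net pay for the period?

$1,780.44

Pension contribution: $3,290.95 × 0.065 = $213.91
SIMPLE IRA contribution: $3,290.95 × 0.039 = $128.35
Pre-tax total = $213.91 + $128.35 = $342.26
Taxable wages = $3,290.95 − $342.26 = $2,948.69
Federal tax withheld: $2,948.69 × 0.1563 = $460.88
State tax withheld: $2,948.69 × 0.025 = $73.72
Local income tax: $2,948.69 × 0.0353 = $104.09
PFL insurance: $3,290.95 × 0.0098 = $32.25
Medicare: $3,290.95 × 0.022 = $72.40
Employee stock purchase plan: $3,290.95 × 0.033 = $108.60
Dental plan: $316.31
(Employer's $542.23 toward dental plan is not withheld from the employee.)
Total deductions = $213.91 + $128.35 + $460.88 + $73.72 + $104.09 + $32.25 + $72.40 + $108.60 + $316.31 = $1,510.51
Net pay = $3,290.95 − $1,510.51 = $1,780.44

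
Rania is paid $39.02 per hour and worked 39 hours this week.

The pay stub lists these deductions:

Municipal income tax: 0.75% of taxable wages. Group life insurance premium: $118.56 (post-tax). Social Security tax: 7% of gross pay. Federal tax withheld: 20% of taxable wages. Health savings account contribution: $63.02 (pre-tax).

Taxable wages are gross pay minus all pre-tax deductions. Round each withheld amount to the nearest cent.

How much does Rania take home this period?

Gross pay: 39 × $39.02 = $1,521.78
Health savings account contribution: $63.02
Taxable wages = $1,521.78 − $63.02 = $1,458.76
Municipal income tax: $1,458.76 × 0.0075 = $10.94
Federal tax withheld: $1,458.76 × 0.2 = $291.75
Social Security tax: $1,521.78 × 0.07 = $106.52
Group life insurance premium: $118.56
Total deductions = $63.02 + $10.94 + $291.75 + $106.52 + $118.56 = $590.79
Net pay = $1,521.78 − $590.79 = $930.99

$930.99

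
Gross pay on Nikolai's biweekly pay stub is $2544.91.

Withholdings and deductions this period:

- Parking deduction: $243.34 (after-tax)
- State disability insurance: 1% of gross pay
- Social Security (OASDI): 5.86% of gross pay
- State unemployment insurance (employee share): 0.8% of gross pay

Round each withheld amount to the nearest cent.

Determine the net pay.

State unemployment insurance (employee share): $2544.91 × 0.008 = $20.36
State disability insurance: $2544.91 × 0.01 = $25.45
Social Security (OASDI): $2544.91 × 0.0586 = $149.13
Parking deduction: $243.34
Total deductions = $20.36 + $25.45 + $149.13 + $243.34 = $438.28
Net pay = $2544.91 − $438.28 = $2106.63

$2106.63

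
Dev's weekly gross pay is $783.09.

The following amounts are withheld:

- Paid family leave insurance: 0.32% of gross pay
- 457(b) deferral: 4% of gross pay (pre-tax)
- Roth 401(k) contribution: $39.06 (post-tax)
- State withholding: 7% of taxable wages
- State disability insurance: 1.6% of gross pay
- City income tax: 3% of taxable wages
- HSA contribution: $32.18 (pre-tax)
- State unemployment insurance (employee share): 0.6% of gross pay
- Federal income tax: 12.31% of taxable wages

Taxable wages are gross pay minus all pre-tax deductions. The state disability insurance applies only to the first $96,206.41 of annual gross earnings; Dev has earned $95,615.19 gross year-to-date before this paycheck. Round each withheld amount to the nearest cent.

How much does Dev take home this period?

$503.32

457(b) deferral: $783.09 × 0.04 = $31.32
HSA contribution: $32.18
Pre-tax total = $31.32 + $32.18 = $63.50
Taxable wages = $783.09 − $63.50 = $719.59
State withholding: $719.59 × 0.07 = $50.37
Federal income tax: $719.59 × 0.1231 = $88.58
City income tax: $719.59 × 0.03 = $21.59
State unemployment insurance (employee share): $783.09 × 0.006 = $4.70
Paid family leave insurance: $783.09 × 0.0032 = $2.51
State disability insurance: only $96,206.41 − $95,615.19 = $591.22 of this check is subject → $591.22 × 0.016 = $9.46
Roth 401(k) contribution: $39.06
Total deductions = $31.32 + $32.18 + $50.37 + $88.58 + $21.59 + $4.70 + $2.51 + $9.46 + $39.06 = $279.77
Net pay = $783.09 − $279.77 = $503.32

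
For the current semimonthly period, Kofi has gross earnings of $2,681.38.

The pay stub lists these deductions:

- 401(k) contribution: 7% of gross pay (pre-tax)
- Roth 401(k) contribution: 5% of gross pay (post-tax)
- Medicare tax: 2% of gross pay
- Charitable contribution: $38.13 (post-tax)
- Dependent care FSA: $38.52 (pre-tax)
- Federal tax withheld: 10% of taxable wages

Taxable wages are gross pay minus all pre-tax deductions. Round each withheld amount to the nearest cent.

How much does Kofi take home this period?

401(k) contribution: $2,681.38 × 0.07 = $187.70
Dependent care FSA: $38.52
Pre-tax total = $187.70 + $38.52 = $226.22
Taxable wages = $2,681.38 − $226.22 = $2,455.16
Federal tax withheld: $2,455.16 × 0.1 = $245.52
Medicare tax: $2,681.38 × 0.02 = $53.63
Charitable contribution: $38.13
Roth 401(k) contribution: $2,681.38 × 0.05 = $134.07
Total deductions = $187.70 + $38.52 + $245.52 + $53.63 + $38.13 + $134.07 = $697.57
Net pay = $2,681.38 − $697.57 = $1,983.81

$1,983.81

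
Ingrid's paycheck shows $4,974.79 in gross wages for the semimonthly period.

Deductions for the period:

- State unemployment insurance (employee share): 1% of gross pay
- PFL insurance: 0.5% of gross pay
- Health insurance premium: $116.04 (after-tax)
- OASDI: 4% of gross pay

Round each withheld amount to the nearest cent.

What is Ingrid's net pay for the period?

State unemployment insurance (employee share): $4,974.79 × 0.01 = $49.75
PFL insurance: $4,974.79 × 0.005 = $24.87
OASDI: $4,974.79 × 0.04 = $198.99
Health insurance premium: $116.04
Total deductions = $49.75 + $24.87 + $198.99 + $116.04 = $389.65
Net pay = $4,974.79 − $389.65 = $4,585.14

$4,585.14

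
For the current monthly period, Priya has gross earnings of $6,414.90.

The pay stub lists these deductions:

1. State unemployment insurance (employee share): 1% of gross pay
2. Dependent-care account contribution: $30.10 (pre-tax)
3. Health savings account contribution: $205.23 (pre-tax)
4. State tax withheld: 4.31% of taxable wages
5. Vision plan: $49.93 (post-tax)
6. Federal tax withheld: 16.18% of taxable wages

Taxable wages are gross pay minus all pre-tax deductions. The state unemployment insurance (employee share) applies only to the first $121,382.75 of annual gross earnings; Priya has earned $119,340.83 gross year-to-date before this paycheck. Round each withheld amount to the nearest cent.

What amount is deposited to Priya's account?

$4,843.03

Health savings account contribution: $205.23
Dependent-care account contribution: $30.10
Pre-tax total = $205.23 + $30.10 = $235.33
Taxable wages = $6,414.90 − $235.33 = $6,179.57
Federal tax withheld: $6,179.57 × 0.1618 = $999.85
State tax withheld: $6,179.57 × 0.0431 = $266.34
State unemployment insurance (employee share): only $121,382.75 − $119,340.83 = $2,041.92 of this check is subject → $2,041.92 × 0.01 = $20.42
Vision plan: $49.93
Total deductions = $205.23 + $30.10 + $999.85 + $266.34 + $20.42 + $49.93 = $1,571.87
Net pay = $6,414.90 − $1,571.87 = $4,843.03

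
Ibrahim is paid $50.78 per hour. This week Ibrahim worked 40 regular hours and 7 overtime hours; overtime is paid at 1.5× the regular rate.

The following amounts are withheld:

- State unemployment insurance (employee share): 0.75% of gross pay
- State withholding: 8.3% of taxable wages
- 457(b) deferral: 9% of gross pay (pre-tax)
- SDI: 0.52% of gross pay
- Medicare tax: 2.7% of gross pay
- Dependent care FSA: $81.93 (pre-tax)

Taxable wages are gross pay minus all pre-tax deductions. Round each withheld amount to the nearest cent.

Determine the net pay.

Regular pay: 40 × $50.78 = $2,031.20
Overtime pay: 7 × $50.78 × 1.5 = $533.19
Gross pay = $2,031.20 + $533.19 = $2,564.39
457(b) deferral: $2,564.39 × 0.09 = $230.80
Dependent care FSA: $81.93
Pre-tax total = $230.80 + $81.93 = $312.73
Taxable wages = $2,564.39 − $312.73 = $2,251.66
State withholding: $2,251.66 × 0.083 = $186.89
SDI: $2,564.39 × 0.0052 = $13.33
Medicare tax: $2,564.39 × 0.027 = $69.24
State unemployment insurance (employee share): $2,564.39 × 0.0075 = $19.23
Total deductions = $230.80 + $81.93 + $186.89 + $13.33 + $69.24 + $19.23 = $601.42
Net pay = $2,564.39 − $601.42 = $1,962.97

$1,962.97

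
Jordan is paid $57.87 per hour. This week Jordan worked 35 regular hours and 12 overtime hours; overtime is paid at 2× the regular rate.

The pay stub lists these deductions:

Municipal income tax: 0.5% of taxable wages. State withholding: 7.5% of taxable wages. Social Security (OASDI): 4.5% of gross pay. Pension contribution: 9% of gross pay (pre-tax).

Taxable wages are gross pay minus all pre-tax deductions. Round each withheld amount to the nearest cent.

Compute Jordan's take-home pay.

$2704.83

Regular pay: 35 × $57.87 = $2025.45
Overtime pay: 12 × $57.87 × 2 = $1388.88
Gross pay = $2025.45 + $1388.88 = $3414.33
Pension contribution: $3414.33 × 0.09 = $307.29
Taxable wages = $3414.33 − $307.29 = $3107.04
Municipal income tax: $3107.04 × 0.005 = $15.54
State withholding: $3107.04 × 0.075 = $233.03
Social Security (OASDI): $3414.33 × 0.045 = $153.64
Total deductions = $307.29 + $15.54 + $233.03 + $153.64 = $709.50
Net pay = $3414.33 − $709.50 = $2704.83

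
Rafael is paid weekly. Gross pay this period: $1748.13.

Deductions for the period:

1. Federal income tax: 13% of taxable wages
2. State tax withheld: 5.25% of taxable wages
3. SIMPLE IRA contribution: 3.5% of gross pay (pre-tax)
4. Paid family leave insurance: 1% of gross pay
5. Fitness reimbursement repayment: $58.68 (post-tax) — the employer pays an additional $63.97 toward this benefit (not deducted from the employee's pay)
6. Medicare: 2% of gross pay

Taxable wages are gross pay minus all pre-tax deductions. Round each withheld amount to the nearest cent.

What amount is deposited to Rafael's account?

SIMPLE IRA contribution: $1748.13 × 0.035 = $61.18
Taxable wages = $1748.13 − $61.18 = $1686.95
Federal income tax: $1686.95 × 0.13 = $219.30
State tax withheld: $1686.95 × 0.0525 = $88.56
Medicare: $1748.13 × 0.02 = $34.96
Paid family leave insurance: $1748.13 × 0.01 = $17.48
Fitness reimbursement repayment: $58.68
(Employer's $63.97 toward fitness reimbursement repayment is not withheld from the employee.)
Total deductions = $61.18 + $219.30 + $88.56 + $34.96 + $17.48 + $58.68 = $480.16
Net pay = $1748.13 − $480.16 = $1267.97

$1267.97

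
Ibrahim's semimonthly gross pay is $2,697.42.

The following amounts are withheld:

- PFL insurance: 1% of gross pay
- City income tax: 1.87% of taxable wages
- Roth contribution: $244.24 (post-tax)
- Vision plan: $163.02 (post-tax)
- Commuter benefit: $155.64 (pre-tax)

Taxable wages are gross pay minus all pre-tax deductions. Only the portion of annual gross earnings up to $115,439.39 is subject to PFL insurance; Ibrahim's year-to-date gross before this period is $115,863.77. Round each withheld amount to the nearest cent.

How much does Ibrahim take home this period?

$2,086.99

Commuter benefit: $155.64
Taxable wages = $2,697.42 − $155.64 = $2,541.78
City income tax: $2,541.78 × 0.0187 = $47.53
PFL insurance: annual cap $115,439.39 already reached (YTD $115,863.77), so $0.00
Vision plan: $163.02
Roth contribution: $244.24
Total deductions = $155.64 + $47.53 + $0.00 + $163.02 + $244.24 = $610.43
Net pay = $2,697.42 − $610.43 = $2,086.99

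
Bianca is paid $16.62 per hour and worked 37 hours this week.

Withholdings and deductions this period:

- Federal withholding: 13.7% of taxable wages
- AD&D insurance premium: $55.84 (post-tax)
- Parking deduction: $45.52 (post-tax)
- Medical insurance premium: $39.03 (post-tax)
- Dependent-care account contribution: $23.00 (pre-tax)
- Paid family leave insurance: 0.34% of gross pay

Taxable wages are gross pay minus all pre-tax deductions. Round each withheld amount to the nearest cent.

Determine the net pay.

$368.36

Gross pay: 37 × $16.62 = $614.94
Dependent-care account contribution: $23.00
Taxable wages = $614.94 − $23.00 = $591.94
Federal withholding: $591.94 × 0.137 = $81.10
Paid family leave insurance: $614.94 × 0.0034 = $2.09
AD&D insurance premium: $55.84
Parking deduction: $45.52
Medical insurance premium: $39.03
Total deductions = $23.00 + $81.10 + $2.09 + $55.84 + $45.52 + $39.03 = $246.58
Net pay = $614.94 − $246.58 = $368.36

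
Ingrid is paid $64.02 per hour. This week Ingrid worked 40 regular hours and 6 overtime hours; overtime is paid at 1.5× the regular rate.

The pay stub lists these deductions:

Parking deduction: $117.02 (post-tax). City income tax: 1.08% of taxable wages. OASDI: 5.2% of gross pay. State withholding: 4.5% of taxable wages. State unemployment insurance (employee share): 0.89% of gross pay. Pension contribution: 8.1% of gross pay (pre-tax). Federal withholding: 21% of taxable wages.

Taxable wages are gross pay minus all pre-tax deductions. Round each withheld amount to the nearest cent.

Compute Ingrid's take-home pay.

$1,808.55

Regular pay: 40 × $64.02 = $2,560.80
Overtime pay: 6 × $64.02 × 1.5 = $576.18
Gross pay = $2,560.80 + $576.18 = $3,136.98
Pension contribution: $3,136.98 × 0.081 = $254.10
Taxable wages = $3,136.98 − $254.10 = $2,882.88
Federal withholding: $2,882.88 × 0.21 = $605.40
State withholding: $2,882.88 × 0.045 = $129.73
City income tax: $2,882.88 × 0.0108 = $31.14
OASDI: $3,136.98 × 0.052 = $163.12
State unemployment insurance (employee share): $3,136.98 × 0.0089 = $27.92
Parking deduction: $117.02
Total deductions = $254.10 + $605.40 + $129.73 + $31.14 + $163.12 + $27.92 + $117.02 = $1,328.43
Net pay = $3,136.98 − $1,328.43 = $1,808.55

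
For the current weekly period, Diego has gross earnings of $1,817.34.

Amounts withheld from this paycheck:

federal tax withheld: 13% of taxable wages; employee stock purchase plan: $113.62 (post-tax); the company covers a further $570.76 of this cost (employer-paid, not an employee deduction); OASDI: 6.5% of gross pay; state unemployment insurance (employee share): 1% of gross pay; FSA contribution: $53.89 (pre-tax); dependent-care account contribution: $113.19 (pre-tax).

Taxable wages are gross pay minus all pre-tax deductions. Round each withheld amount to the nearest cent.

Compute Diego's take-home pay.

$1,185.81

FSA contribution: $53.89
Dependent-care account contribution: $113.19
Pre-tax total = $53.89 + $113.19 = $167.08
Taxable wages = $1,817.34 − $167.08 = $1,650.26
Federal tax withheld: $1,650.26 × 0.13 = $214.53
OASDI: $1,817.34 × 0.065 = $118.13
State unemployment insurance (employee share): $1,817.34 × 0.01 = $18.17
Employee stock purchase plan: $113.62
(Employer's $570.76 toward employee stock purchase plan is not withheld from the employee.)
Total deductions = $53.89 + $113.19 + $214.53 + $118.13 + $18.17 + $113.62 = $631.53
Net pay = $1,817.34 − $631.53 = $1,185.81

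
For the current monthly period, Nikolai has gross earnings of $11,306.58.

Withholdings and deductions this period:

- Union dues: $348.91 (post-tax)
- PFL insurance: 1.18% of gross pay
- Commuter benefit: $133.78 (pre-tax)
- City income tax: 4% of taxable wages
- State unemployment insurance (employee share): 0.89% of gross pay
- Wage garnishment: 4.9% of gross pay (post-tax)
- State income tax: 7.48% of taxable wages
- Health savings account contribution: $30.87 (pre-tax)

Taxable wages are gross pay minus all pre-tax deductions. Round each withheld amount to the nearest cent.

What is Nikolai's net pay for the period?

Commuter benefit: $133.78
Health savings account contribution: $30.87
Pre-tax total = $133.78 + $30.87 = $164.65
Taxable wages = $11,306.58 − $164.65 = $11,141.93
City income tax: $11,141.93 × 0.04 = $445.68
State income tax: $11,141.93 × 0.0748 = $833.42
State unemployment insurance (employee share): $11,306.58 × 0.0089 = $100.63
PFL insurance: $11,306.58 × 0.0118 = $133.42
Wage garnishment: $11,306.58 × 0.049 = $554.02
Union dues: $348.91
Total deductions = $133.78 + $30.87 + $445.68 + $833.42 + $100.63 + $133.42 + $554.02 + $348.91 = $2,580.73
Net pay = $11,306.58 − $2,580.73 = $8,725.85

$8,725.85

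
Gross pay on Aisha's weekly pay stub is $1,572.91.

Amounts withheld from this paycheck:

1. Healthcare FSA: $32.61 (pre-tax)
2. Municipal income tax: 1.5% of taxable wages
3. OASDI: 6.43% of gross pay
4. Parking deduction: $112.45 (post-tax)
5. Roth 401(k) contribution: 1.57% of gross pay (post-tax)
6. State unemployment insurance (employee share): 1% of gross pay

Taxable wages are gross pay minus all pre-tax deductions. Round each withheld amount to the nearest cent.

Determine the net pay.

Healthcare FSA: $32.61
Taxable wages = $1,572.91 − $32.61 = $1,540.30
Municipal income tax: $1,540.30 × 0.015 = $23.10
OASDI: $1,572.91 × 0.0643 = $101.14
State unemployment insurance (employee share): $1,572.91 × 0.01 = $15.73
Roth 401(k) contribution: $1,572.91 × 0.0157 = $24.69
Parking deduction: $112.45
Total deductions = $32.61 + $23.10 + $101.14 + $15.73 + $24.69 + $112.45 = $309.72
Net pay = $1,572.91 − $309.72 = $1,263.19

$1,263.19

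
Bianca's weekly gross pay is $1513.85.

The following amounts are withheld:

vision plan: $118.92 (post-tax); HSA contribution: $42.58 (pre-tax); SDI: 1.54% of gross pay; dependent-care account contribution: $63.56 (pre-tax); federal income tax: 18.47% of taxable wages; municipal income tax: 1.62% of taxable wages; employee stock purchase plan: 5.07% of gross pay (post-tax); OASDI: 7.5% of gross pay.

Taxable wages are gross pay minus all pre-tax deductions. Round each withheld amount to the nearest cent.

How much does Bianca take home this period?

$792.39

Dependent-care account contribution: $63.56
HSA contribution: $42.58
Pre-tax total = $63.56 + $42.58 = $106.14
Taxable wages = $1513.85 − $106.14 = $1407.71
Municipal income tax: $1407.71 × 0.0162 = $22.80
Federal income tax: $1407.71 × 0.1847 = $260.00
SDI: $1513.85 × 0.0154 = $23.31
OASDI: $1513.85 × 0.075 = $113.54
Employee stock purchase plan: $1513.85 × 0.0507 = $76.75
Vision plan: $118.92
Total deductions = $63.56 + $42.58 + $22.80 + $260.00 + $23.31 + $113.54 + $76.75 + $118.92 = $721.46
Net pay = $1513.85 − $721.46 = $792.39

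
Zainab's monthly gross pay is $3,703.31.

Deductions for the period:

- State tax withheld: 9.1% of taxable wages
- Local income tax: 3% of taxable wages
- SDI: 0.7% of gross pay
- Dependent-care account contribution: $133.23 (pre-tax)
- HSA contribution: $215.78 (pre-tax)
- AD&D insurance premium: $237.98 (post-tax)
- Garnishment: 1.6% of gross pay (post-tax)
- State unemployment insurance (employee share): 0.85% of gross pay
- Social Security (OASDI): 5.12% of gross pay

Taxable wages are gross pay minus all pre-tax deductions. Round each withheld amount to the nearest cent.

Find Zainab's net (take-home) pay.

Dependent-care account contribution: $133.23
HSA contribution: $215.78
Pre-tax total = $133.23 + $215.78 = $349.01
Taxable wages = $3,703.31 − $349.01 = $3,354.30
Local income tax: $3,354.30 × 0.03 = $100.63
State tax withheld: $3,354.30 × 0.091 = $305.24
State unemployment insurance (employee share): $3,703.31 × 0.0085 = $31.48
Social Security (OASDI): $3,703.31 × 0.0512 = $189.61
SDI: $3,703.31 × 0.007 = $25.92
Garnishment: $3,703.31 × 0.016 = $59.25
AD&D insurance premium: $237.98
Total deductions = $133.23 + $215.78 + $100.63 + $305.24 + $31.48 + $189.61 + $25.92 + $59.25 + $237.98 = $1,299.12
Net pay = $3,703.31 − $1,299.12 = $2,404.19

$2,404.19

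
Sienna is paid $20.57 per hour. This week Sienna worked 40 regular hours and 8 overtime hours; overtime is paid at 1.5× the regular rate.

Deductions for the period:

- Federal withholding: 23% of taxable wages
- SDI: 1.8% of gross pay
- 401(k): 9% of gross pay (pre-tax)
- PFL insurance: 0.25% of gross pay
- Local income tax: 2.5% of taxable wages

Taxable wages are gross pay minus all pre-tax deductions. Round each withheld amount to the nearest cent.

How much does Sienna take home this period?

$703.24

Regular pay: 40 × $20.57 = $822.80
Overtime pay: 8 × $20.57 × 1.5 = $246.84
Gross pay = $822.80 + $246.84 = $1,069.64
401(k): $1,069.64 × 0.09 = $96.27
Taxable wages = $1,069.64 − $96.27 = $973.37
Federal withholding: $973.37 × 0.23 = $223.88
Local income tax: $973.37 × 0.025 = $24.33
SDI: $1,069.64 × 0.018 = $19.25
PFL insurance: $1,069.64 × 0.0025 = $2.67
Total deductions = $96.27 + $223.88 + $24.33 + $19.25 + $2.67 = $366.40
Net pay = $1,069.64 − $366.40 = $703.24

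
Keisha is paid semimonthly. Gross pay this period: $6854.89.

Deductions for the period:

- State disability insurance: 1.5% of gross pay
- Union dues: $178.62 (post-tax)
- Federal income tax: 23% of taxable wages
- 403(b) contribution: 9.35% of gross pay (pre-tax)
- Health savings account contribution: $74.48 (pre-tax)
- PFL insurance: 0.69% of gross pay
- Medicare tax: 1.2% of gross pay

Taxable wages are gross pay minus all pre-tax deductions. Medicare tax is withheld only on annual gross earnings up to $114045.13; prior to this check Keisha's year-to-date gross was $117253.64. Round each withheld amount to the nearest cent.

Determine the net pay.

403(b) contribution: $6854.89 × 0.0935 = $640.93
Health savings account contribution: $74.48
Pre-tax total = $640.93 + $74.48 = $715.41
Taxable wages = $6854.89 − $715.41 = $6139.48
Federal income tax: $6139.48 × 0.23 = $1412.08
State disability insurance: $6854.89 × 0.015 = $102.82
Medicare tax: annual cap $114045.13 already reached (YTD $117253.64), so $0.00
PFL insurance: $6854.89 × 0.0069 = $47.30
Union dues: $178.62
Total deductions = $640.93 + $74.48 + $1412.08 + $102.82 + $0.00 + $47.30 + $178.62 = $2456.23
Net pay = $6854.89 − $2456.23 = $4398.66

$4398.66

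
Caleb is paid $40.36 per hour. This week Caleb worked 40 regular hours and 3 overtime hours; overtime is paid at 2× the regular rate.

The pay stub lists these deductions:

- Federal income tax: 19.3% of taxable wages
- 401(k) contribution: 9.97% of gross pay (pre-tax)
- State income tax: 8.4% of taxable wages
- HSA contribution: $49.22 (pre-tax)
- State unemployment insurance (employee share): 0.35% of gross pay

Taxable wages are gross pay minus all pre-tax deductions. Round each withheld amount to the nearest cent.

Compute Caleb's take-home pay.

Regular pay: 40 × $40.36 = $1,614.40
Overtime pay: 3 × $40.36 × 2 = $242.16
Gross pay = $1,614.40 + $242.16 = $1,856.56
HSA contribution: $49.22
401(k) contribution: $1,856.56 × 0.0997 = $185.10
Pre-tax total = $49.22 + $185.10 = $234.32
Taxable wages = $1,856.56 − $234.32 = $1,622.24
Federal income tax: $1,622.24 × 0.193 = $313.09
State income tax: $1,622.24 × 0.084 = $136.27
State unemployment insurance (employee share): $1,856.56 × 0.0035 = $6.50
Total deductions = $49.22 + $185.10 + $313.09 + $136.27 + $6.50 = $690.18
Net pay = $1,856.56 − $690.18 = $1,166.38

$1,166.38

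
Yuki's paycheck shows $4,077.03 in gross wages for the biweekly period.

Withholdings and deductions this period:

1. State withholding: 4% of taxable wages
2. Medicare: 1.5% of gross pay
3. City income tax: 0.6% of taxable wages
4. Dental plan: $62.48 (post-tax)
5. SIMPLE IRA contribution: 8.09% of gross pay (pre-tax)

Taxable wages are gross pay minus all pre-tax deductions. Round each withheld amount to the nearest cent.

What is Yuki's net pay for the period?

$3,451.19

SIMPLE IRA contribution: $4,077.03 × 0.0809 = $329.83
Taxable wages = $4,077.03 − $329.83 = $3,747.20
State withholding: $3,747.20 × 0.04 = $149.89
City income tax: $3,747.20 × 0.006 = $22.48
Medicare: $4,077.03 × 0.015 = $61.16
Dental plan: $62.48
Total deductions = $329.83 + $149.89 + $22.48 + $61.16 + $62.48 = $625.84
Net pay = $4,077.03 − $625.84 = $3,451.19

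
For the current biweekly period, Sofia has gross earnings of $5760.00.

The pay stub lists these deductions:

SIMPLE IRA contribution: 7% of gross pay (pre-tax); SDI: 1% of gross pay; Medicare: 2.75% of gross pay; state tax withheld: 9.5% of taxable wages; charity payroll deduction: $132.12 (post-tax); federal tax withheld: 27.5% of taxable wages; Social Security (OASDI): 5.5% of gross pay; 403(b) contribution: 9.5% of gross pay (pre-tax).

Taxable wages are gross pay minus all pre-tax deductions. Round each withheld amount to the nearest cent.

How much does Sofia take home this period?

$2365.13

403(b) contribution: $5760.00 × 0.095 = $547.20
SIMPLE IRA contribution: $5760.00 × 0.07 = $403.20
Pre-tax total = $547.20 + $403.20 = $950.40
Taxable wages = $5760.00 − $950.40 = $4809.60
State tax withheld: $4809.60 × 0.095 = $456.91
Federal tax withheld: $4809.60 × 0.275 = $1322.64
Medicare: $5760.00 × 0.0275 = $158.40
SDI: $5760.00 × 0.01 = $57.60
Social Security (OASDI): $5760.00 × 0.055 = $316.80
Charity payroll deduction: $132.12
Total deductions = $547.20 + $403.20 + $456.91 + $1322.64 + $158.40 + $57.60 + $316.80 + $132.12 = $3394.87
Net pay = $5760.00 − $3394.87 = $2365.13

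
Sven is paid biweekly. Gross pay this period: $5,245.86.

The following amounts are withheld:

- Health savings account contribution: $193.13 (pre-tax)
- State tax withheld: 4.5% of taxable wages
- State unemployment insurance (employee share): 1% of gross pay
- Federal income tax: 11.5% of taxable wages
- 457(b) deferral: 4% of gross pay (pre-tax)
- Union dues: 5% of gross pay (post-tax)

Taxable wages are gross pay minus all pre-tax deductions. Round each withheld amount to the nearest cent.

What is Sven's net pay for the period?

Health savings account contribution: $193.13
457(b) deferral: $5,245.86 × 0.04 = $209.83
Pre-tax total = $193.13 + $209.83 = $402.96
Taxable wages = $5,245.86 − $402.96 = $4,842.90
Federal income tax: $4,842.90 × 0.115 = $556.93
State tax withheld: $4,842.90 × 0.045 = $217.93
State unemployment insurance (employee share): $5,245.86 × 0.01 = $52.46
Union dues: $5,245.86 × 0.05 = $262.29
Total deductions = $193.13 + $209.83 + $556.93 + $217.93 + $52.46 + $262.29 = $1,492.57
Net pay = $5,245.86 − $1,492.57 = $3,753.29

$3,753.29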